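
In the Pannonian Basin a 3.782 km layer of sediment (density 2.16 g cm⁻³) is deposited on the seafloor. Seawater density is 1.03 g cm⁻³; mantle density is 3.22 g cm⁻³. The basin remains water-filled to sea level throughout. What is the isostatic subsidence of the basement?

Submarine loading: the sediment displaces seawater, and the subsidence is in turn flooded, so s (ρ_m − ρ_w) = t (ρ_sed − ρ_w).
s = 3.782 km × (2.16 − 1.03) / (3.22 − 1.03) = 1.95 km.

1.95 km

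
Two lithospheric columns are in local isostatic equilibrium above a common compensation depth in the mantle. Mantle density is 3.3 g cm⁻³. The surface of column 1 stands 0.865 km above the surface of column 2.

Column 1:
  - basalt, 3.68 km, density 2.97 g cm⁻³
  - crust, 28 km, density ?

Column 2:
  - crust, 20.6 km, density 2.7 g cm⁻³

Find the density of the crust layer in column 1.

2.8 g cm⁻³

Take the compensation level at the base of the deeper column (depth z_c below the surface of column 1) and equate Σ ρ_i t_i down to z_c; mantle fills any gap and the z_c terms cancel.
Column 1: 3.68×2.97 + 28×ρ + (z_c − 31.68)×3.3
Column 2: 0.865×0 + 20.6×2.7 + (z_c − 0.865 − 20.6)×3.3
The z_c×3.3 term appears on both sides and cancels. Collect the known terms of each column as K = Σ(ρt)_known − 3.3 × (depth of known layers): K_1 = 10.9296 − 3.3×31.68 = −93.6144; K_2 = 55.62 − 3.3×(0.865 + 20.6) = −15.2145.
Balance: K_1 + 28×ρ = K_2, so ρ = (K_2 − K_1)/28 = 78.3999/28 = 2.8 g cm⁻³.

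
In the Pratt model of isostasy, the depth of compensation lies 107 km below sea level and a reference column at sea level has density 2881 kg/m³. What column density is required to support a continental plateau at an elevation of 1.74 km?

Pratt balance: ρ_ref D = ρ (D + h).
ρ = ρ_ref D/(D + h) = 2881 × 107 km/(107 km + 1.74 km) = 2830 kg/m³.

2830 kg/m³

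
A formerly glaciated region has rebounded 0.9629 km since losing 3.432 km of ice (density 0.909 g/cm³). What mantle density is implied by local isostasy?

3.24 g/cm³

ρ_m = ρ_ice t / u = 0.909 × 3.432 km/0.9629 km = 3.24 g/cm³.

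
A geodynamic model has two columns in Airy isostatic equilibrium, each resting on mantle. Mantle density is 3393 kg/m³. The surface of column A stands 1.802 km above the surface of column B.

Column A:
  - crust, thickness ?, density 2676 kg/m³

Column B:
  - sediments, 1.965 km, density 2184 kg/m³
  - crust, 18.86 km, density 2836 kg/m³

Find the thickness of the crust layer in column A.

Take the compensation level at the base of the deeper column (depth z_c below the surface of column A) and equate Σ ρ_i t_i down to z_c; mantle fills any gap and the z_c terms cancel.
Column A: x×2676 + (z_c − 0 − x)×3393
Column B: 1.802×0 + 1.965×2184 + 18.86×2836 + (z_c − 1.802 − 20.825)×3393
The z_c×3393 term appears on both sides and cancels. Collect the known terms of each column as K = Σ(ρt)_known − 3393 × (depth of known layers): K_A = 0 − 3393×0 = 0; K_B = 57778.52 − 3393×(1.802 + 20.825) = −18994.891.
Balance: K_A − x×(3393 − 2676) = K_B, so x = (K_A − K_B)/(3393 − 2676) = 18994.9/717 = 26.5 km.

26.5 km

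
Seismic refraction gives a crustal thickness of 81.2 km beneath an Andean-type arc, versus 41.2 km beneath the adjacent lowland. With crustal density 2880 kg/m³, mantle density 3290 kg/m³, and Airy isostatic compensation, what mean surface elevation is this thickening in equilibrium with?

4.98 km

Excess crust Δ = 81.2 km − 41.2 km = 40 km, split between elevation h and root r with h + r = Δ.
Airy balance ρ_c h = (ρ_m − ρ_c) r gives r = h ρ_c/(ρ_m − ρ_c), so h (1 + ρ_c/(ρ_m − ρ_c)) = Δ, i.e. h = Δ (ρ_m − ρ_c)/ρ_m.
h = 40 km × 410/3290 = 4.98 km.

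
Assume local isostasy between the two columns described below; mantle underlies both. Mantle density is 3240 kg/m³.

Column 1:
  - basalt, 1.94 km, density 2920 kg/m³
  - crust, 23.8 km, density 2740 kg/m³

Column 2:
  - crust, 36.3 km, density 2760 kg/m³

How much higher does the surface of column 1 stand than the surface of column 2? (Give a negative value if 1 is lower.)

For any compensation level in the mantle, the mantle terms cancel and isostasy reduces to e = (Σt_1 − Σt_2) − (Σ(ρt)_1 − Σ(ρt)_2) / ρ_m.
Σt_1 = 25.74 km; Σt_2 = 36.3 km; Σ(ρt)_1 = 70876.8; Σ(ρt)_2 = 100188 (in km·kg/m³).
e = (25.74 − 36.3) − (70876.8 − 100188) / 3240 = −1.51 km.

−1.51 km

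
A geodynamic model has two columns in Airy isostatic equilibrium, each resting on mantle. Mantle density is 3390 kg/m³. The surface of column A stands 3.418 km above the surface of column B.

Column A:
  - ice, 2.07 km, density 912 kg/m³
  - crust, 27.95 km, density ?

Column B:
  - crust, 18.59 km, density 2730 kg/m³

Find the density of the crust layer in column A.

Take the compensation level at the base of the deeper column (depth z_c below the surface of column A) and equate Σ ρ_i t_i down to z_c; mantle fills any gap and the z_c terms cancel.
Column A: 2.07×912 + 27.95×ρ + (z_c − 30.02)×3390
Column B: 3.418×0 + 18.59×2730 + (z_c − 3.418 − 18.59)×3390
The z_c×3390 term appears on both sides and cancels. Collect the known terms of each column as K = Σ(ρt)_known − 3390 × (depth of known layers): K_A = 1887.84 − 3390×30.02 = −99879.96; K_B = 50750.7 − 3390×(3.418 + 18.59) = −23856.42.
Balance: K_A + 27.95×ρ = K_B, so ρ = (K_B − K_A)/27.95 = 76023.5/27.95 = 2720 kg/m³.

2720 kg/m³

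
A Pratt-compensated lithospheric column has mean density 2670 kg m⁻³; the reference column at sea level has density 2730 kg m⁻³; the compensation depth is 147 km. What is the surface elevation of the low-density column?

3.3 km

ρ_ref D = ρ (D + h) → h = D (ρ_ref − ρ)/ρ.
h = 147 km × (2730 − 2670)/2670 = 3.3 km.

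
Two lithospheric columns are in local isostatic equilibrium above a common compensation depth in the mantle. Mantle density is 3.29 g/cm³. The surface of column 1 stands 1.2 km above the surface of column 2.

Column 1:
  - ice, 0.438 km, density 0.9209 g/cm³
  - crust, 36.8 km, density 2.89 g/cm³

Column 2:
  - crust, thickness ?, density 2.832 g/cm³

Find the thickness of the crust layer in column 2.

Take the compensation level at the base of the deeper column (depth z_c below the surface of column 1) and equate Σ ρ_i t_i down to z_c; mantle fills any gap and the z_c terms cancel.
Column 1: 0.438×0.9209 + 36.8×2.89 + (z_c − 37.238)×3.29
Column 2: 1.2×0 + x×2.832 + (z_c − 1.2 − 0 − x)×3.29
The z_c×3.29 term appears on both sides and cancels. Collect the known terms of each column as K = Σ(ρt)_known − 3.29 × (depth of known layers): K_1 = 106.755354 − 3.29×37.238 = −15.7576658; K_2 = 0 − 3.29×(1.2 + 0) = −3.948.
Balance: K_1 = K_2 − x×(3.29 − 2.832), so x = (K_2 − K_1)/(3.29 − 2.832) = 11.8097/0.458 = 25.8 km.

25.8 km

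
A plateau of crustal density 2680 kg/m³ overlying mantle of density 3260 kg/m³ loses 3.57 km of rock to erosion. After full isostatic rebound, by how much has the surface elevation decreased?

0.635 km

Rebound u = e ρ_c/ρ_m = 3.57 km × 2680/3260 = 2.935 km.
Net surface drop = e − u = 3.57 km − 2.935 km = e (ρ_m − ρ_c)/ρ_m = 0.635 km.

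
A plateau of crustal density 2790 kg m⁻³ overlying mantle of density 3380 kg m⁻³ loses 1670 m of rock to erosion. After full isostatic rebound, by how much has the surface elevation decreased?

Rebound u = e ρ_c/ρ_m = 1670 m × 2790/3380 = 1378 m.
Net surface drop = e − u = 1670 m − 1378 m = e (ρ_m − ρ_c)/ρ_m = 292 m.

292 m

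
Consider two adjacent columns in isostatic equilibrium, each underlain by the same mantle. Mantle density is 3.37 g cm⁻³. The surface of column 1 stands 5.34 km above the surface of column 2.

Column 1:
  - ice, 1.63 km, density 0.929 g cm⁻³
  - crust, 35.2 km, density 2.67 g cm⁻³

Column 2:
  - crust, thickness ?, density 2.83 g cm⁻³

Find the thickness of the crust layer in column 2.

Take the compensation level at the base of the deeper column (depth z_c below the surface of column 1) and equate Σ ρ_i t_i down to z_c; mantle fills any gap and the z_c terms cancel.
Column 1: 1.63×0.929 + 35.2×2.67 + (z_c − 36.83)×3.37
Column 2: 5.34×0 + x×2.83 + (z_c − 5.34 − 0 − x)×3.37
The z_c×3.37 term appears on both sides and cancels. Collect the known terms of each column as K = Σ(ρt)_known − 3.37 × (depth of known layers): K_1 = 95.49827 − 3.37×36.83 = −28.61883; K_2 = 0 − 3.37×(5.34 + 0) = −17.9958.
Balance: K_1 = K_2 − x×(3.37 − 2.83), so x = (K_2 − K_1)/(3.37 − 2.83) = 10.623/0.54 = 19.7 km.

19.7 km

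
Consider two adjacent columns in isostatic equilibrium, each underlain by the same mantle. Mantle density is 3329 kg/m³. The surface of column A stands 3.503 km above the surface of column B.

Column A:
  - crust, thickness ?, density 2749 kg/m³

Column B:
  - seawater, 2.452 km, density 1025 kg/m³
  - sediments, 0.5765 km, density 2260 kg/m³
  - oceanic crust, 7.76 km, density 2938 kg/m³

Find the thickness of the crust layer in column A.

Take the compensation level at the base of the deeper column (depth z_c below the surface of column A) and equate Σ ρ_i t_i down to z_c; mantle fills any gap and the z_c terms cancel.
Column A: x×2749 + (z_c − 0 − x)×3329
Column B: 3.503×0 + 2.452×1025 + 0.5765×2260 + 7.76×2938 + (z_c − 3.503 − 10.7885)×3329
The z_c×3329 term appears on both sides and cancels. Collect the known terms of each column as K = Σ(ρt)_known − 3329 × (depth of known layers): K_A = 0 − 3329×0 = 0; K_B = 26615.07 − 3329×(3.503 + 10.7885) = −20961.3335.
Balance: K_A − x×(3329 − 2749) = K_B, so x = (K_A − K_B)/(3329 − 2749) = 20961.3/580 = 36.1 km.

36.1 km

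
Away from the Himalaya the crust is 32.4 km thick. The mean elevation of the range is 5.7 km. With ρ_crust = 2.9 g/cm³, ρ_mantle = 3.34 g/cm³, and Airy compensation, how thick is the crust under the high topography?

75.7 km

Root depth r = h ρ_c / (ρ_m − ρ_c) = 5.7 km × 2.9 / 0.44 = 37.57 km.
Total thickness = T + h + r = 32.4 km + 5.7 km + 37.57 km = 75.7 km.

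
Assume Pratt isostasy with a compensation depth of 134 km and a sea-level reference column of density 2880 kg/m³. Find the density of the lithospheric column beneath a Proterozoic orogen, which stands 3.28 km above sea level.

2810 kg/m³

Pratt balance: ρ_ref D = ρ (D + h).
ρ = ρ_ref D/(D + h) = 2880 × 134 km/(134 km + 3.28 km) = 2810 kg/m³.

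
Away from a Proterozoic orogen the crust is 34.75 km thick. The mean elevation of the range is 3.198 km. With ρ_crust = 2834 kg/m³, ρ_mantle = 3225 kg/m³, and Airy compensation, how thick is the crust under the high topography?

Root depth r = h ρ_c / (ρ_m − ρ_c) = 3.198 km × 2834 / 391 = 23.18 km.
Total thickness = T + h + r = 34.75 km + 3.198 km + 23.18 km = 61.1 km.

61.1 km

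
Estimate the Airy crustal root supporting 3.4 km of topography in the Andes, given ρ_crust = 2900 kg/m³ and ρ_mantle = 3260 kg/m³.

By Archimedes' principle applied to the lithosphere: the weight of the topography is balanced by the buoyancy of the root, ρ_c h = (ρ_m − ρ_c) r.
r = h · ρ_c / (ρ_m − ρ_c) = 3.4 km × 2900 / (3260 − 2900) = 27.4 km.

27.4 km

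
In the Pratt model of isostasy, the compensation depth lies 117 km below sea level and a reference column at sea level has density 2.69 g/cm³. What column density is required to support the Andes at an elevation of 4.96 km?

Pratt balance: ρ_ref D = ρ (D + h).
ρ = ρ_ref D/(D + h) = 2.69 × 117 km/(117 km + 4.96 km) = 2.58 g/cm³.

2.58 g/cm³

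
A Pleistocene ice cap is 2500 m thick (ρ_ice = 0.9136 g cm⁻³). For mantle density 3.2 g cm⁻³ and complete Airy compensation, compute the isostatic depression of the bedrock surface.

Balancing pressure at the compensation depth: the ice load ρ_ice t is balanced by mantle displaced below, ρ_m s.
s = t ρ_ice / ρ_m = 2500 m × 0.9136/3.2 = 714 m.

714 m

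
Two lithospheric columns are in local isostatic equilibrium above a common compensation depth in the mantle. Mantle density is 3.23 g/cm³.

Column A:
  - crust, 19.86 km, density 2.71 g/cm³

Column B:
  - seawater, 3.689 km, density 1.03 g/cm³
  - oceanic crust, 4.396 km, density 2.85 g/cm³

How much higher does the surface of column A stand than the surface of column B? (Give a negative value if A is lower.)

For any compensation level in the mantle, the mantle terms cancel and isostasy reduces to e = (Σt_A − Σt_B) − (Σ(ρt)_A − Σ(ρt)_B) / ρ_m.
Σt_A = 19.86 km; Σt_B = 8.085 km; Σ(ρt)_A = 53.8206; Σ(ρt)_B = 16.32827 (in km·g/cm³).
e = (19.86 − 8.085) − (53.8206 − 16.32827) / 3.23 = 0.167 km.

0.167 km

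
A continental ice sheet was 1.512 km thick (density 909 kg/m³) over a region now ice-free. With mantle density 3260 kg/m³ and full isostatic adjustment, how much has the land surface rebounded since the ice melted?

Removing the load lets mantle flow back in; uplift u satisfies ρ_ice t = ρ_m u.
u = t ρ_ice/ρ_m = 1.512 km × 909/3260 = 0.422 km.

0.422 km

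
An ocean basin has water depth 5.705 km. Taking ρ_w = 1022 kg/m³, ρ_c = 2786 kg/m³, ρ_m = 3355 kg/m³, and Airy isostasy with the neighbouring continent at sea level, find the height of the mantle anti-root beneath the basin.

For local isostatic compensation: replacing crust with seawater at the top is compensated by replacing crust with mantle at the base: d (ρ_c − ρ_w) = a (ρ_m − ρ_c).
a = d (ρ_c − ρ_w)/(ρ_m − ρ_c) = 5.705 km × 1764/569 = 17.7 km.

17.7 km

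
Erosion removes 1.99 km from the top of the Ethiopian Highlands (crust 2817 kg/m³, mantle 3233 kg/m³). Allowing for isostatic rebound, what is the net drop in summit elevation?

Rebound u = e ρ_c/ρ_m = 1.99 km × 2817/3233 = 1.734 km.
Net surface drop = e − u = 1.99 km − 1.734 km = e (ρ_m − ρ_c)/ρ_m = 0.256 km.

0.256 km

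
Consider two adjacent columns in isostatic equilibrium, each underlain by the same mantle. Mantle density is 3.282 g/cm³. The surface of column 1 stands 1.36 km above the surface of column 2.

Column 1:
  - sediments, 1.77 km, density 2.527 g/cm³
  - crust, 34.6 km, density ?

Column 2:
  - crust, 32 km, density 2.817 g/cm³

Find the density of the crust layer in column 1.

2.76 g/cm³

Take the compensation level at the base of the deeper column (depth z_c below the surface of column 1) and equate Σ ρ_i t_i down to z_c; mantle fills any gap and the z_c terms cancel.
Column 1: 1.77×2.527 + 34.6×ρ + (z_c − 36.37)×3.282
Column 2: 1.36×0 + 32×2.817 + (z_c − 1.36 − 32)×3.282
The z_c×3.282 term appears on both sides and cancels. Collect the known terms of each column as K = Σ(ρt)_known − 3.282 × (depth of known layers): K_1 = 4.47279 − 3.282×36.37 = −114.89355; K_2 = 90.144 − 3.282×(1.36 + 32) = −19.34352.
Balance: K_1 + 34.6×ρ = K_2, so ρ = (K_2 − K_1)/34.6 = 95.55/34.6 = 2.76 g/cm³.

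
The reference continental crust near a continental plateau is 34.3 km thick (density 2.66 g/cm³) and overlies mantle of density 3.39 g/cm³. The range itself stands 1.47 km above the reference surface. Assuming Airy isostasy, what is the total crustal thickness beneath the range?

41.1 km

Root depth r = h ρ_c / (ρ_m − ρ_c) = 1.47 km × 2.66 / 0.73 = 5.356 km.
Total thickness = T + h + r = 34.3 km + 1.47 km + 5.356 km = 41.1 km.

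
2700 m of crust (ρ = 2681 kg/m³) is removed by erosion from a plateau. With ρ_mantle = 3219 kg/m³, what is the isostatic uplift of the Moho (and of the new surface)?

Unloading: uplift u = e ρ_c/ρ_m = 2700 m × 2681/3219 = 2250 m.

2250 m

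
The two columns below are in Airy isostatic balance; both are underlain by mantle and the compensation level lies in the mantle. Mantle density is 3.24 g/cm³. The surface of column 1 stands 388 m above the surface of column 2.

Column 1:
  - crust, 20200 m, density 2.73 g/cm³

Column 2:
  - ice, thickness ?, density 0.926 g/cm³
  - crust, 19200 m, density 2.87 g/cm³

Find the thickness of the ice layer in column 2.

839 m

Take the compensation level at the base of the deeper column (depth z_c below the surface of column 1) and equate Σ ρ_i t_i down to z_c; mantle fills any gap and the z_c terms cancel.
Column 1: 20200×2.73 + (z_c − 20200)×3.24
Column 2: 388×0 + x×0.926 + 19200×2.87 + (z_c − 388 − 19200 − x)×3.24
The z_c×3.24 term appears on both sides and cancels. Collect the known terms of each column as K = Σ(ρt)_known − 3.24 × (depth of known layers): K_1 = 55146 − 3.24×20200 = −10302; K_2 = 55104 − 3.24×(388 + 19200) = −8361.12.
Balance: K_1 = K_2 − x×(3.24 − 0.926), so x = (K_2 − K_1)/(3.24 − 0.926) = 1940.88/2.314 = 839 m.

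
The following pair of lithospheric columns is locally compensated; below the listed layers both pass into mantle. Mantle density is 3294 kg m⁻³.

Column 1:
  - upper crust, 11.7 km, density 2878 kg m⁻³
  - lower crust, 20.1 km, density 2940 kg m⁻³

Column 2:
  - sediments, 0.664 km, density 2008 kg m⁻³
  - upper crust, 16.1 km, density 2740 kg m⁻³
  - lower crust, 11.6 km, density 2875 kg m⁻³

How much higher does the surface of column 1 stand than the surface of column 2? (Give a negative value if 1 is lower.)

−0.805 km

For any compensation level in the mantle, the mantle terms cancel and isostasy reduces to e = (Σt_1 − Σt_2) − (Σ(ρt)_1 − Σ(ρt)_2) / ρ_m.
Σt_1 = 31.8 km; Σt_2 = 28.364 km; Σ(ρt)_1 = 92766.6; Σ(ρt)_2 = 78797.312 (in km·kg m⁻³).
e = (31.8 − 28.364) − (92766.6 − 78797.312) / 3294 = −0.805 km.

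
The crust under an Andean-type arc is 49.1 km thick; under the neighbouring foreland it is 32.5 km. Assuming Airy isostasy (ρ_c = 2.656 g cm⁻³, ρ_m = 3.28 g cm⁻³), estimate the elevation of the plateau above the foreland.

Excess crust Δ = 49.1 km − 32.5 km = 16.6 km, split between elevation h and root r with h + r = Δ.
Airy balance ρ_c h = (ρ_m − ρ_c) r gives r = h ρ_c/(ρ_m − ρ_c), so h (1 + ρ_c/(ρ_m − ρ_c)) = Δ, i.e. h = Δ (ρ_m − ρ_c)/ρ_m.
h = 16.6 km × 0.624/3.28 = 3.16 km.

3.16 km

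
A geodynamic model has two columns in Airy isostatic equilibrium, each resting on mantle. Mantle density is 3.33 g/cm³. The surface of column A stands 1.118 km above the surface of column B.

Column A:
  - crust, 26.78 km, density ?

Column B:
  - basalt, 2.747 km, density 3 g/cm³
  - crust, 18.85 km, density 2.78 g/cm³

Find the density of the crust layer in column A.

Take the compensation level at the base of the deeper column (depth z_c below the surface of column A) and equate Σ ρ_i t_i down to z_c; mantle fills any gap and the z_c terms cancel.
Column A: 26.78×ρ + (z_c − 26.78)×3.33
Column B: 1.118×0 + 2.747×3 + 18.85×2.78 + (z_c − 1.118 − 21.597)×3.33
The z_c×3.33 term appears on both sides and cancels. Collect the known terms of each column as K = Σ(ρt)_known − 3.33 × (depth of known layers): K_A = 0 − 3.33×26.78 = −89.1774; K_B = 60.644 − 3.33×(1.118 + 21.597) = −14.99695.
Balance: K_A + 26.78×ρ = K_B, so ρ = (K_B − K_A)/26.78 = 74.1804/26.78 = 2.77 g/cm³.

2.77 g/cm³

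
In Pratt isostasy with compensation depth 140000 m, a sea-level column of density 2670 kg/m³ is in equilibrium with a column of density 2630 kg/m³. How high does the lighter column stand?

2130 m

ρ_ref D = ρ (D + h) → h = D (ρ_ref − ρ)/ρ.
h = 140000 m × (2670 − 2630)/2630 = 2130 m.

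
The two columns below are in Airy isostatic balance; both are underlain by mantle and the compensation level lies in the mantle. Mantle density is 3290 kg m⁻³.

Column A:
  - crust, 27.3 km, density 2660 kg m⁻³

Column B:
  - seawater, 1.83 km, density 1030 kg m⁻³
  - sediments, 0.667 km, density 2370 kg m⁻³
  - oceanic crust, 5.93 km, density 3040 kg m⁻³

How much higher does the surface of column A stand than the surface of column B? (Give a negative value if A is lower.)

For any compensation level in the mantle, the mantle terms cancel and isostasy reduces to e = (Σt_A − Σt_B) − (Σ(ρt)_A − Σ(ρt)_B) / ρ_m.
Σt_A = 27.3 km; Σt_B = 8.427 km; Σ(ρt)_A = 72618; Σ(ρt)_B = 21492.89 (in km·kg m⁻³).
e = (27.3 − 8.427) − (72618 − 21492.89) / 3290 = 3.33 km.

3.33 km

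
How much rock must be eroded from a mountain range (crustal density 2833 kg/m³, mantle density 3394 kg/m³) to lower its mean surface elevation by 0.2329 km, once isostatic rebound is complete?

1.41 km

Net drop Δ = e − u = e − e ρ_c/ρ_m = e (ρ_m − ρ_c)/ρ_m.
e = Δ ρ_m/(ρ_m − ρ_c) = 0.2329 km × 3394/561 = 1.41 km.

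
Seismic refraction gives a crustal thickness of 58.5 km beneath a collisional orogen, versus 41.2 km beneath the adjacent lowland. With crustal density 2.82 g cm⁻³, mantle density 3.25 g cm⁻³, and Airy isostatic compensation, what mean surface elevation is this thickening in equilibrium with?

Excess crust Δ = 58.5 km − 41.2 km = 17.3 km, split between elevation h and root r with h + r = Δ.
Airy balance ρ_c h = (ρ_m − ρ_c) r gives r = h ρ_c/(ρ_m − ρ_c), so h (1 + ρ_c/(ρ_m − ρ_c)) = Δ, i.e. h = Δ (ρ_m − ρ_c)/ρ_m.
h = 17.3 km × 0.43/3.25 = 2.29 km.

2.29 km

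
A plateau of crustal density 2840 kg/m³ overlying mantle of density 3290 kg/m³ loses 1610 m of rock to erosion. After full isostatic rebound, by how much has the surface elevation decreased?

220 m

Rebound u = e ρ_c/ρ_m = 1610 m × 2840/3290 = 1390 m.
Net surface drop = e − u = 1610 m − 1390 m = e (ρ_m − ρ_c)/ρ_m = 220 m.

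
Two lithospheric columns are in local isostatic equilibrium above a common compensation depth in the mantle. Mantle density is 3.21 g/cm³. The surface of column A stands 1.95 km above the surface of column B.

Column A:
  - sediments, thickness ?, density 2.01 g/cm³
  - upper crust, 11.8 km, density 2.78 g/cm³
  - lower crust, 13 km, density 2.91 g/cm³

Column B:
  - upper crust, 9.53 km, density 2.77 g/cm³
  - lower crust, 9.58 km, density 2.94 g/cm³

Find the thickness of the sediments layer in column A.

Take the compensation level at the base of the deeper column (depth z_c below the surface of column A) and equate Σ ρ_i t_i down to z_c; mantle fills any gap and the z_c terms cancel.
Column A: x×2.01 + 11.8×2.78 + 13×2.91 + (z_c − 24.8 − x)×3.21
Column B: 1.95×0 + 9.53×2.77 + 9.58×2.94 + (z_c − 1.95 − 19.11)×3.21
The z_c×3.21 term appears on both sides and cancels. Collect the known terms of each column as K = Σ(ρt)_known − 3.21 × (depth of known layers): K_A = 70.634 − 3.21×24.8 = −8.974; K_B = 54.5633 − 3.21×(1.95 + 19.11) = −13.0393.
Balance: K_A − x×(3.21 − 2.01) = K_B, so x = (K_A − K_B)/(3.21 − 2.01) = 4.0653/1.2 = 3.39 km.

3.39 km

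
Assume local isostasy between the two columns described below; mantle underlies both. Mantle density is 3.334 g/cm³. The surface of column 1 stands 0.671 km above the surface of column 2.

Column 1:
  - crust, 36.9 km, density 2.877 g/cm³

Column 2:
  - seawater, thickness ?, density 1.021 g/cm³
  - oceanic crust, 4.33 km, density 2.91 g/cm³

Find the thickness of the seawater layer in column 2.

5.53 km

Take the compensation level at the base of the deeper column (depth z_c below the surface of column 1) and equate Σ ρ_i t_i down to z_c; mantle fills any gap and the z_c terms cancel.
Column 1: 36.9×2.877 + (z_c − 36.9)×3.334
Column 2: 0.671×0 + x×1.021 + 4.33×2.91 + (z_c − 0.671 − 4.33 − x)×3.334
The z_c×3.334 term appears on both sides and cancels. Collect the known terms of each column as K = Σ(ρt)_known − 3.334 × (depth of known layers): K_1 = 106.1613 − 3.334×36.9 = −16.8633; K_2 = 12.6003 − 3.334×(0.671 + 4.33) = −4.073034.
Balance: K_1 = K_2 − x×(3.334 − 1.021), so x = (K_2 − K_1)/(3.334 − 1.021) = 12.7903/2.313 = 5.53 km.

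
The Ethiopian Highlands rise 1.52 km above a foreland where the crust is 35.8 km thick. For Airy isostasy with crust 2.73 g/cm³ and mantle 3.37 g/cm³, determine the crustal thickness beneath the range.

Root depth r = h ρ_c / (ρ_m − ρ_c) = 1.52 km × 2.73 / 0.64 = 6.484 km.
Total thickness = T + h + r = 35.8 km + 1.52 km + 6.484 km = 43.8 km.

43.8 km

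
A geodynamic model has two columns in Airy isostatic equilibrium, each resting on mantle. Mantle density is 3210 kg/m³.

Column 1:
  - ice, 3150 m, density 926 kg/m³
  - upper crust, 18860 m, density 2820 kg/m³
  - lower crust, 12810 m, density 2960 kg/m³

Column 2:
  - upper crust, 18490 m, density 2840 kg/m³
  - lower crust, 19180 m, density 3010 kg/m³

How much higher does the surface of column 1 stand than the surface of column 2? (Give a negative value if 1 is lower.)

2200 m

For any compensation level in the mantle, the mantle terms cancel and isostasy reduces to e = (Σt_1 − Σt_2) − (Σ(ρt)_1 − Σ(ρt)_2) / ρ_m.
Σt_1 = 34820 m; Σt_2 = 37670 m; Σ(ρt)_1 = 94019700; Σ(ρt)_2 = 110243400 (in m·kg/m³).
e = (34820 − 37670) − (94019700 − 110243400) / 3210 = 2200 m.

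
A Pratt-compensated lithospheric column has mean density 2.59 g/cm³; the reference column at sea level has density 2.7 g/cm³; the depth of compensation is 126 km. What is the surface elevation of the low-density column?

ρ_ref D = ρ (D + h) → h = D (ρ_ref − ρ)/ρ.
h = 126 km × (2.7 − 2.59)/2.59 = 5.35 km.

5.35 km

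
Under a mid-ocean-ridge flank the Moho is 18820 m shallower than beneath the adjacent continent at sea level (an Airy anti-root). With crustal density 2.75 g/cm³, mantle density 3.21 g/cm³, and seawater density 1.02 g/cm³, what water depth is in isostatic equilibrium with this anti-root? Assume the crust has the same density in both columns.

Replacing a thickness d of crust by seawater at the top must be balanced by replacing crust with mantle at the base: d (ρ_c − ρ_w) = a (ρ_m − ρ_c).
d = a (ρ_m − ρ_c)/(ρ_c − ρ_w) = 18820 m × 0.46/1.73 = 5000 m.

5000 m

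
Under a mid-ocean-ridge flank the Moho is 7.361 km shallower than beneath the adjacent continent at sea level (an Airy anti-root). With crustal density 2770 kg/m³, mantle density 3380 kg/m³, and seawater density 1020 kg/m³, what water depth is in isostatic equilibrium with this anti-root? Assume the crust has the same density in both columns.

2.57 km

Replacing a thickness d of crust by seawater at the top must be balanced by replacing crust with mantle at the base: d (ρ_c − ρ_w) = a (ρ_m − ρ_c).
d = a (ρ_m − ρ_c)/(ρ_c − ρ_w) = 7.361 km × 610/1750 = 2.57 km.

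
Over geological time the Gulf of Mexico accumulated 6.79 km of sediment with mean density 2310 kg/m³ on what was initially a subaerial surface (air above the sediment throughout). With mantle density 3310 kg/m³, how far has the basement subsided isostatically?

4.74 km

Subaerial load: s = t ρ_sed / ρ_m = 6.79 km × 2310/3310 = 4.74 km.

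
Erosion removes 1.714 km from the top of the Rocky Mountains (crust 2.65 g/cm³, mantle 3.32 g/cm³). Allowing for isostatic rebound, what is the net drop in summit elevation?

Rebound u = e ρ_c/ρ_m = 1.714 km × 2.65/3.32 = 1.368 km.
Net surface drop = e − u = 1.714 km − 1.368 km = e (ρ_m − ρ_c)/ρ_m = 0.346 km.

0.346 km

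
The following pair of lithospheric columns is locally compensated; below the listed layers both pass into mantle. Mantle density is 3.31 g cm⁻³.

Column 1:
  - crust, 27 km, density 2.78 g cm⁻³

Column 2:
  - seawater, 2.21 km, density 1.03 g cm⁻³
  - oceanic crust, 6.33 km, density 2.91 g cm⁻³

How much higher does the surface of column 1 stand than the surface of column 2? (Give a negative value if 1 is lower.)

2.04 km

For any compensation level in the mantle, the mantle terms cancel and isostasy reduces to e = (Σt_1 − Σt_2) − (Σ(ρt)_1 − Σ(ρt)_2) / ρ_m.
Σt_1 = 27 km; Σt_2 = 8.54 km; Σ(ρt)_1 = 75.06; Σ(ρt)_2 = 20.6966 (in km·g cm⁻³).
e = (27 − 8.54) − (75.06 − 20.6966) / 3.31 = 2.04 km.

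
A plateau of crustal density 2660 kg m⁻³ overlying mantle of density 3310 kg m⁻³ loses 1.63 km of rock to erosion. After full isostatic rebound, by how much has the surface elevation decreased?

0.32 km

Rebound u = e ρ_c/ρ_m = 1.63 km × 2660/3310 = 1.31 km.
Net surface drop = e − u = 1.63 km − 1.31 km = e (ρ_m − ρ_c)/ρ_m = 0.32 km.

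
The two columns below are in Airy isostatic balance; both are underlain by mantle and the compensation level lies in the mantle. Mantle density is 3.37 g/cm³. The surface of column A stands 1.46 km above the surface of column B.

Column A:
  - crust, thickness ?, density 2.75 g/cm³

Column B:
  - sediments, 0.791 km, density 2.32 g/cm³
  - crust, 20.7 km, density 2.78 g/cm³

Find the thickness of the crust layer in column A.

29 km

Take the compensation level at the base of the deeper column (depth z_c below the surface of column A) and equate Σ ρ_i t_i down to z_c; mantle fills any gap and the z_c terms cancel.
Column A: x×2.75 + (z_c − 0 − x)×3.37
Column B: 1.46×0 + 0.791×2.32 + 20.7×2.78 + (z_c − 1.46 − 21.491)×3.37
The z_c×3.37 term appears on both sides and cancels. Collect the known terms of each column as K = Σ(ρt)_known − 3.37 × (depth of known layers): K_A = 0 − 3.37×0 = 0; K_B = 59.38112 − 3.37×(1.46 + 21.491) = −17.96375.
Balance: K_A − x×(3.37 − 2.75) = K_B, so x = (K_A − K_B)/(3.37 − 2.75) = 17.9637/0.62 = 29 km.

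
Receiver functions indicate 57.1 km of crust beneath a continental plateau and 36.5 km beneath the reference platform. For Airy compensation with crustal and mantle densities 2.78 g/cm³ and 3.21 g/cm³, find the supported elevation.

2.76 km

Excess crust Δ = 57.1 km − 36.5 km = 20.6 km, split between elevation h and root r with h + r = Δ.
Airy balance ρ_c h = (ρ_m − ρ_c) r gives r = h ρ_c/(ρ_m − ρ_c), so h (1 + ρ_c/(ρ_m − ρ_c)) = Δ, i.e. h = Δ (ρ_m − ρ_c)/ρ_m.
h = 20.6 km × 0.43/3.21 = 2.76 km.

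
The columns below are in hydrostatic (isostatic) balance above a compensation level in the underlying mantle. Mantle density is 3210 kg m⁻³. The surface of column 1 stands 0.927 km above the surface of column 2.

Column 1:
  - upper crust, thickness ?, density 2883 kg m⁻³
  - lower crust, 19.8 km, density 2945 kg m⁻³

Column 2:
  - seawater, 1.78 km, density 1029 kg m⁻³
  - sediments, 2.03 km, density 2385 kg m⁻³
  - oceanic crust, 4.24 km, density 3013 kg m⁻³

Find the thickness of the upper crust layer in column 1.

Take the compensation level at the base of the deeper column (depth z_c below the surface of column 1) and equate Σ ρ_i t_i down to z_c; mantle fills any gap and the z_c terms cancel.
Column 1: x×2883 + 19.8×2945 + (z_c − 19.8 − x)×3210
Column 2: 0.927×0 + 1.78×1029 + 2.03×2385 + 4.24×3013 + (z_c − 0.927 − 8.05)×3210
The z_c×3210 term appears on both sides and cancels. Collect the known terms of each column as K = Σ(ρt)_known − 3210 × (depth of known layers): K_1 = 58311 − 3210×19.8 = −5247; K_2 = 19448.29 − 3210×(0.927 + 8.05) = −9367.88.
Balance: K_1 − x×(3210 − 2883) = K_2, so x = (K_1 − K_2)/(3210 − 2883) = 4120.88/327 = 12.6 km.

12.6 km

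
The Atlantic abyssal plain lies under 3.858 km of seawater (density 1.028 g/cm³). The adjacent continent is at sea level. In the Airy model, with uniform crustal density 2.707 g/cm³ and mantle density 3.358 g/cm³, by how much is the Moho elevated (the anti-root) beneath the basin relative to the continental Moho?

Balancing pressure at the compensation depth: replacing crust with seawater at the top is compensated by replacing crust with mantle at the base: d (ρ_c − ρ_w) = a (ρ_m − ρ_c).
a = d (ρ_c − ρ_w)/(ρ_m − ρ_c) = 3.858 km × 1.679/0.651 = 9.95 km.

9.95 km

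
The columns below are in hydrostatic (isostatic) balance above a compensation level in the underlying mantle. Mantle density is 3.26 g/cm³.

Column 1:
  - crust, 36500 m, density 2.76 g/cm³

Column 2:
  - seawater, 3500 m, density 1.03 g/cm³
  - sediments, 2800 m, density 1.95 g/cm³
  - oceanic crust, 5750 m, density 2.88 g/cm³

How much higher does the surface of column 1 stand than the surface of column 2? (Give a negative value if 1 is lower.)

1410 m

For any compensation level in the mantle, the mantle terms cancel and isostasy reduces to e = (Σt_1 − Σt_2) − (Σ(ρt)_1 − Σ(ρt)_2) / ρ_m.
Σt_1 = 36500 m; Σt_2 = 12050 m; Σ(ρt)_1 = 100740; Σ(ρt)_2 = 25625 (in m·g/cm³).
e = (36500 − 12050) − (100740 − 25625) / 3.26 = 1410 m.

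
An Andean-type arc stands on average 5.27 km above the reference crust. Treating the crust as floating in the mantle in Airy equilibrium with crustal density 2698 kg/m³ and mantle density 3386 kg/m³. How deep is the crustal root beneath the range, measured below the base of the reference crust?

20.7 km

Equating mass per unit area of the two columns: the weight of the topography is balanced by the buoyancy of the root, ρ_c h = (ρ_m − ρ_c) r.
r = h · ρ_c / (ρ_m − ρ_c) = 5.27 km × 2698 / (3386 − 2698) = 20.7 km.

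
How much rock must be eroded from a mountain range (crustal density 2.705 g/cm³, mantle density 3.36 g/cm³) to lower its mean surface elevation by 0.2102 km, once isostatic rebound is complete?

1.08 km

Net drop Δ = e − u = e − e ρ_c/ρ_m = e (ρ_m − ρ_c)/ρ_m.
e = Δ ρ_m/(ρ_m − ρ_c) = 0.2102 km × 3.36/0.655 = 1.08 km.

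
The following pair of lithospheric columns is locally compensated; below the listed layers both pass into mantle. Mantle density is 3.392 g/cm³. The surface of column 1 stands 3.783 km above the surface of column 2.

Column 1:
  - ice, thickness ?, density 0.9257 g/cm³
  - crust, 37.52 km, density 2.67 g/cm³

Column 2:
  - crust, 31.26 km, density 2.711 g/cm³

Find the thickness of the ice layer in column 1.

2.85 km

Take the compensation level at the base of the deeper column (depth z_c below the surface of column 1) and equate Σ ρ_i t_i down to z_c; mantle fills any gap and the z_c terms cancel.
Column 1: x×0.9257 + 37.52×2.67 + (z_c − 37.52 − x)×3.392
Column 2: 3.783×0 + 31.26×2.711 + (z_c − 3.783 − 31.26)×3.392
The z_c×3.392 term appears on both sides and cancels. Collect the known terms of each column as K = Σ(ρt)_known − 3.392 × (depth of known layers): K_1 = 100.1784 − 3.392×37.52 = −27.08944; K_2 = 84.74586 − 3.392×(3.783 + 31.26) = −34.119996.
Balance: K_1 − x×(3.392 − 0.9257) = K_2, so x = (K_1 − K_2)/(3.392 − 0.9257) = 7.03056/2.4663 = 2.85 km.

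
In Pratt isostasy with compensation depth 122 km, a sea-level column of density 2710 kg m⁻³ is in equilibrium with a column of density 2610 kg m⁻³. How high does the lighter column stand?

ρ_ref D = ρ (D + h) → h = D (ρ_ref − ρ)/ρ.
h = 122 km × (2710 − 2610)/2610 = 4.67 km.

4.67 km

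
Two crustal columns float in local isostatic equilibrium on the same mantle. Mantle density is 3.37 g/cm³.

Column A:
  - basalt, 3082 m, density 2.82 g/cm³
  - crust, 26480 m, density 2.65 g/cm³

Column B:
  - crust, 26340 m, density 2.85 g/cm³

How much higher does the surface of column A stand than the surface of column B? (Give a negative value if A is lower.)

For any compensation level in the mantle, the mantle terms cancel and isostasy reduces to e = (Σt_A − Σt_B) − (Σ(ρt)_A − Σ(ρt)_B) / ρ_m.
Σt_A = 29562 m; Σt_B = 26340 m; Σ(ρt)_A = 78863.24; Σ(ρt)_B = 75069 (in m·g/cm³).
e = (29562 − 26340) − (78863.24 − 75069) / 3.37 = 2100 m.

2100 m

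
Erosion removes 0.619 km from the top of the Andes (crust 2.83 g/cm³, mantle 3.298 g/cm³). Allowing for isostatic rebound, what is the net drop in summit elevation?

0.0878 km

Rebound u = e ρ_c/ρ_m = 0.619 km × 2.83/3.298 = 0.5312 km.
Net surface drop = e − u = 0.619 km − 0.5312 km = e (ρ_m − ρ_c)/ρ_m = 0.0878 km.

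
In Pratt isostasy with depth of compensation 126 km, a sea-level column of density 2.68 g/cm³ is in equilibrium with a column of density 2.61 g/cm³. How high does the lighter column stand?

ρ_ref D = ρ (D + h) → h = D (ρ_ref − ρ)/ρ.
h = 126 km × (2.68 − 2.61)/2.61 = 3.38 km.

3.38 km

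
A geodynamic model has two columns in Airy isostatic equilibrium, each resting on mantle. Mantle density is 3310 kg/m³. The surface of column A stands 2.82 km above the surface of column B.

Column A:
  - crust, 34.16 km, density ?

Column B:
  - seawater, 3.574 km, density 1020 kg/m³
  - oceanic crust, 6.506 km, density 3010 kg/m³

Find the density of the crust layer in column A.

Take the compensation level at the base of the deeper column (depth z_c below the surface of column A) and equate Σ ρ_i t_i down to z_c; mantle fills any gap and the z_c terms cancel.
Column A: 34.16×ρ + (z_c − 34.16)×3310
Column B: 2.82×0 + 3.574×1020 + 6.506×3010 + (z_c − 2.82 − 10.08)×3310
The z_c×3310 term appears on both sides and cancels. Collect the known terms of each column as K = Σ(ρt)_known − 3310 × (depth of known layers): K_A = 0 − 3310×34.16 = −113069.6; K_B = 23228.54 − 3310×(2.82 + 10.08) = −19470.46.
Balance: K_A + 34.16×ρ = K_B, so ρ = (K_B − K_A)/34.16 = 93599.1/34.16 = 2740 kg/m³.

2740 kg/m³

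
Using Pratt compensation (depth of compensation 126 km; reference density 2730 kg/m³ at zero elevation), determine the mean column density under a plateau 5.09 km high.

2620 kg/m³

Pratt balance: ρ_ref D = ρ (D + h).
ρ = ρ_ref D/(D + h) = 2730 × 126 km/(126 km + 5.09 km) = 2620 kg/m³.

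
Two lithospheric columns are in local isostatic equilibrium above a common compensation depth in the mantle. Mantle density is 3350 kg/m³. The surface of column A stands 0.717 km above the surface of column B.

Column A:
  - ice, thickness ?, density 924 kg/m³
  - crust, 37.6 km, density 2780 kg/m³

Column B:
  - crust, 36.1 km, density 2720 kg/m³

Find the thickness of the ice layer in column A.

1.53 km

Take the compensation level at the base of the deeper column (depth z_c below the surface of column A) and equate Σ ρ_i t_i down to z_c; mantle fills any gap and the z_c terms cancel.
Column A: x×924 + 37.6×2780 + (z_c − 37.6 − x)×3350
Column B: 0.717×0 + 36.1×2720 + (z_c − 0.717 − 36.1)×3350
The z_c×3350 term appears on both sides and cancels. Collect the known terms of each column as K = Σ(ρt)_known − 3350 × (depth of known layers): K_A = 104528 − 3350×37.6 = −21432; K_B = 98192 − 3350×(0.717 + 36.1) = −25144.95.
Balance: K_A − x×(3350 − 924) = K_B, so x = (K_A − K_B)/(3350 − 924) = 3712.95/2426 = 1.53 km.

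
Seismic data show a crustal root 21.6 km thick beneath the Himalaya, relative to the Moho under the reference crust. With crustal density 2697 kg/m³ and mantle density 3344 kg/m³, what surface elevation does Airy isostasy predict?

In Airy isostatic equilibrium: ρ_c h = (ρ_m − ρ_c) r.
h = r (ρ_m − ρ_c) / ρ_c = 21.6 km × (3344 − 2697) / 2697 = 5.18 km.

5.18 km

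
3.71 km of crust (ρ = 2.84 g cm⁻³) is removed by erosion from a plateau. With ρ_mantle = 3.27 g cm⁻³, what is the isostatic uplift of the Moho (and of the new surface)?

3.22 km

Unloading: uplift u = e ρ_c/ρ_m = 3.71 km × 2.84/3.27 = 3.22 km.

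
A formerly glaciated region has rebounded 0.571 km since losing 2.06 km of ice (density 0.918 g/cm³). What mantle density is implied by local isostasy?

ρ_m = ρ_ice t / u = 0.918 × 2.06 km/0.571 km = 3.31 g/cm³.

3.31 g/cm³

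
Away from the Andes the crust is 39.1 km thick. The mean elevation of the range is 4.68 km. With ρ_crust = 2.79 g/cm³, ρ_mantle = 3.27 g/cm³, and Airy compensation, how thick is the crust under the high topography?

Root depth r = h ρ_c / (ρ_m − ρ_c) = 4.68 km × 2.79 / 0.48 = 27.2 km.
Total thickness = T + h + r = 39.1 km + 4.68 km + 27.2 km = 71 km.

71 km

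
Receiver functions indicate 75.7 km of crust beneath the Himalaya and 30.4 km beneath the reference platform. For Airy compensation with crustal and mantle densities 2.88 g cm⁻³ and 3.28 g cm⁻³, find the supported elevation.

Excess crust Δ = 75.7 km − 30.4 km = 45.3 km, split between elevation h and root r with h + r = Δ.
Airy balance ρ_c h = (ρ_m − ρ_c) r gives r = h ρ_c/(ρ_m − ρ_c), so h (1 + ρ_c/(ρ_m − ρ_c)) = Δ, i.e. h = Δ (ρ_m − ρ_c)/ρ_m.
h = 45.3 km × 0.4/3.28 = 5.52 km.

5.52 km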